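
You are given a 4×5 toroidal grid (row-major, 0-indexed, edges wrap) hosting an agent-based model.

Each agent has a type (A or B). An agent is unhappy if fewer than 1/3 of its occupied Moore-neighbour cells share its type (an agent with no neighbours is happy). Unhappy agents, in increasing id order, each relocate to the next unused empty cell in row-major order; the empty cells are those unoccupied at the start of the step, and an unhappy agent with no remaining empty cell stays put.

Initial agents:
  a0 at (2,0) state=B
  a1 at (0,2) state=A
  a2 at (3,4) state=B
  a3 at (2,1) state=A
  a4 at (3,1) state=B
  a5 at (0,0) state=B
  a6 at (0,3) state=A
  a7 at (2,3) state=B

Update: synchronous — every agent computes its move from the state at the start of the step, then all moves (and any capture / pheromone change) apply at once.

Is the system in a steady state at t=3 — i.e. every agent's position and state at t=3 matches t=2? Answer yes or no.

yes

t=1: a0@(2,0):B a1@(0,2):A a2@(3,4):B a3@(0,1):A a4@(3,1):B a5@(0,0):B a6@(0,3):A a7@(2,3):B
t=2: (unchanged — steady state)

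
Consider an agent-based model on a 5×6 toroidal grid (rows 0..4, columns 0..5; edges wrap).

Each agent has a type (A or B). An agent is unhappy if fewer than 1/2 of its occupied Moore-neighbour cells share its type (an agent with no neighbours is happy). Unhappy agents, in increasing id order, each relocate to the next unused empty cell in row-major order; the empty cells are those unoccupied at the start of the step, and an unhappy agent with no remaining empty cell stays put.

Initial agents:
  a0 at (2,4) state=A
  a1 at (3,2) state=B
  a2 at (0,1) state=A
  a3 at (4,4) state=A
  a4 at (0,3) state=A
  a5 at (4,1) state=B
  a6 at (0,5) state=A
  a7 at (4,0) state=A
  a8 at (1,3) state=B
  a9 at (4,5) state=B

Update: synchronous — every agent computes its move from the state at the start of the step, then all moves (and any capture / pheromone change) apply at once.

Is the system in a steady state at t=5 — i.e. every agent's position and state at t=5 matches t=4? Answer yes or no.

yes

t=1: a0@(0,0):A a1@(3,2):B a2@(0,1):A a3@(4,4):A a4@(0,3):A a5@(0,2):B a6@(0,5):A a7@(4,0):A a8@(0,4):B a9@(1,0):B
t=2: a0@(0,0):A a1@(3,2):B a2@(0,1):A a3@(4,4):A a4@(1,1):A a5@(1,2):B a6@(0,5):A a7@(4,0):A a8@(1,3):B a9@(1,4):B
t=3: a0@(0,0):A a1@(3,2):B a2@(0,1):A a3@(4,4):A a4@(1,1):A a5@(0,2):B a6@(0,5):A a7@(4,0):A a8@(1,3):B a9@(1,4):B
t=4: a0@(0,0):A a1@(3,2):B a2@(0,1):A a3@(4,4):A a4@(1,1):A a5@(0,3):B a6@(0,5):A a7@(4,0):A a8@(1,3):B a9@(1,4):B
t=5: (unchanged — steady state)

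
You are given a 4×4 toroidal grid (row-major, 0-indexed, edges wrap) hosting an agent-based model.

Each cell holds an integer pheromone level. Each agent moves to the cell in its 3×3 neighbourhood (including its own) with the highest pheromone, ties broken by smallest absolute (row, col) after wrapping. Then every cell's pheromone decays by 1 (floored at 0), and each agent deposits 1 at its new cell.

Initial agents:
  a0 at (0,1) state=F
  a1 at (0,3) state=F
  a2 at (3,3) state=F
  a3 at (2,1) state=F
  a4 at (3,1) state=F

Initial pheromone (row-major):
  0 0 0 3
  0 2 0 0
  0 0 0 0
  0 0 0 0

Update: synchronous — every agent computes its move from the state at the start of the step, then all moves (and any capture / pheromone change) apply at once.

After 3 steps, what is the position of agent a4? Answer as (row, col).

(0, 3)

t=1: a0@(1,1) a1@(0,3) a2@(0,3) a3@(1,1) a4@(0,0) | pheromone: 1 0 0 4 / 0 3 0 0 / 0 0 0 0 / 0 0 0 0
t=2: a0@(1,1) a1@(0,3) a2@(0,3) a3@(1,1) a4@(0,3) | pheromone: 0 0 0 6 / 0 4 0 0 / 0 0 0 0 / 0 0 0 0
t=3: a0@(1,1) a1@(0,3) a2@(0,3) a3@(1,1) a4@(0,3) | pheromone: 0 0 0 8 / 0 5 0 0 / 0 0 0 0 / 0 0 0 0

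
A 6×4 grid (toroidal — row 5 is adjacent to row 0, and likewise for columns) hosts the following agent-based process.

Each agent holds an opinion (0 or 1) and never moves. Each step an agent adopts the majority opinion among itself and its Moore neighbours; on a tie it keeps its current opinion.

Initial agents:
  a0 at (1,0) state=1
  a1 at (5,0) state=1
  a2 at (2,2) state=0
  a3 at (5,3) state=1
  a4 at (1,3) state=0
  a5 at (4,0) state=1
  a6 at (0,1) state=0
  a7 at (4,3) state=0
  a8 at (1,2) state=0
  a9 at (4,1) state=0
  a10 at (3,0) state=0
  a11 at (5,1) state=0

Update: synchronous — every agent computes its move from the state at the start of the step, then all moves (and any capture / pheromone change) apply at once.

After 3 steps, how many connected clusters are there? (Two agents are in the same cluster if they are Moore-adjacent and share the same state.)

t=1: a0@(1,0):0 a1@(5,0):0 a2@(2,2):0 a3@(5,3):1 a4@(1,3):0 a5@(4,0):0 a6@(0,1):0 a7@(4,3):1 a8@(1,2):0 a9@(4,1):0 a10@(3,0):0 a11@(5,1):0
t=2: a0@(1,0):0 a1@(5,0):0 a2@(2,2):0 a3@(5,3):1 a4@(1,3):0 a5@(4,0):0 a6@(0,1):0 a7@(4,3):0 a8@(1,2):0 a9@(4,1):0 a10@(3,0):0 a11@(5,1):0
t=3: a0@(1,0):0 a1@(5,0):0 a2@(2,2):0 a3@(5,3):0 a4@(1,3):0 a5@(4,0):0 a6@(0,1):0 a7@(4,3):0 a8@(1,2):0 a9@(4,1):0 a10@(3,0):0 a11@(5,1):0

1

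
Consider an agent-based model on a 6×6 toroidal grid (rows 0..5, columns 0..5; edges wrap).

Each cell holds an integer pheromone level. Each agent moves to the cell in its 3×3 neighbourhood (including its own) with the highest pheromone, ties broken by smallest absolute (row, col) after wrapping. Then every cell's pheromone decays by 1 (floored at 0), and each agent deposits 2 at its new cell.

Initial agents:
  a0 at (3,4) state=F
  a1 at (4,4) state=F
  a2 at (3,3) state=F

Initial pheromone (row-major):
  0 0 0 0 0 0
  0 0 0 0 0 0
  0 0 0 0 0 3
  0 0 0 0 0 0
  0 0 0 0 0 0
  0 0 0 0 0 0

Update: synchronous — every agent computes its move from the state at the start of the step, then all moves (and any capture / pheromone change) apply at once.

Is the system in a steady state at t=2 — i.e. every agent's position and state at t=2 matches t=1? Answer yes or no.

no

t=1: a0@(2,5) a1@(3,3) a2@(2,2) | pheromone: 0 0 0 0 0 0 / 0 0 0 0 0 0 / 0 0 2 0 0 4 / 0 0 0 2 0 0 / 0 0 0 0 0 0 / 0 0 0 0 0 0
t=2: a0@(2,5) a1@(2,2) a2@(2,2) | pheromone: 0 0 0 0 0 0 / 0 0 0 0 0 0 / 0 0 5 0 0 5 / 0 0 0 1 0 0 / 0 0 0 0 0 0 / 0 0 0 0 0 0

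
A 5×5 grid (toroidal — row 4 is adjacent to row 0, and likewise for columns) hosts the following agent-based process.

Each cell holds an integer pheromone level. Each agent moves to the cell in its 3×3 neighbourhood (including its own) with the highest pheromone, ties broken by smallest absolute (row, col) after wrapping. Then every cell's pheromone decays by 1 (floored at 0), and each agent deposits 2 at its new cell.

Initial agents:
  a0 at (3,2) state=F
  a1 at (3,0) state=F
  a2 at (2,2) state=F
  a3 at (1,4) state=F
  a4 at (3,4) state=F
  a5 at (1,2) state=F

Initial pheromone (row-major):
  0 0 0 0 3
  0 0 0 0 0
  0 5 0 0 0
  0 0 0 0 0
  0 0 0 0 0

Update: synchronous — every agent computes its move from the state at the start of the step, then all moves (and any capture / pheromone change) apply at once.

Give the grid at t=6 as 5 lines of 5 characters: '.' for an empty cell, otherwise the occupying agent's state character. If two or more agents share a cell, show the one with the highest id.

t=1: a0@(2,1) a1@(2,1) a2@(2,1) a3@(0,4) a4@(2,0) a5@(2,1) | pheromone: 0 0 0 0 4 / 0 0 0 0 0 / 2 12 0 0 0 / 0 0 0 0 0 / 0 0 0 0 0
t=2: a0@(2,1) a1@(2,1) a2@(2,1) a3@(0,4) a4@(2,1) a5@(2,1) | pheromone: 0 0 0 0 5 / 0 0 0 0 0 / 1 21 0 0 0 / 0 0 0 0 0 / 0 0 0 0 0
t=3: a0@(2,1) a1@(2,1) a2@(2,1) a3@(0,4) a4@(2,1) a5@(2,1) | pheromone: 0 0 0 0 6 / 0 0 0 0 0 / 0 30 0 0 0 / 0 0 0 0 0 / 0 0 0 0 0
t=4: a0@(2,1) a1@(2,1) a2@(2,1) a3@(0,4) a4@(2,1) a5@(2,1) | pheromone: 0 0 0 0 7 / 0 0 0 0 0 / 0 39 0 0 0 / 0 0 0 0 0 / 0 0 0 0 0
t=5: a0@(2,1) a1@(2,1) a2@(2,1) a3@(0,4) a4@(2,1) a5@(2,1) | pheromone: 0 0 0 0 8 / 0 0 0 0 0 / 0 48 0 0 0 / 0 0 0 0 0 / 0 0 0 0 0
t=6: a0@(2,1) a1@(2,1) a2@(2,1) a3@(0,4) a4@(2,1) a5@(2,1) | pheromone: 0 0 0 0 9 / 0 0 0 0 0 / 0 57 0 0 0 / 0 0 0 0 0 / 0 0 0 0 0

....F
.....
.F...
.....
.....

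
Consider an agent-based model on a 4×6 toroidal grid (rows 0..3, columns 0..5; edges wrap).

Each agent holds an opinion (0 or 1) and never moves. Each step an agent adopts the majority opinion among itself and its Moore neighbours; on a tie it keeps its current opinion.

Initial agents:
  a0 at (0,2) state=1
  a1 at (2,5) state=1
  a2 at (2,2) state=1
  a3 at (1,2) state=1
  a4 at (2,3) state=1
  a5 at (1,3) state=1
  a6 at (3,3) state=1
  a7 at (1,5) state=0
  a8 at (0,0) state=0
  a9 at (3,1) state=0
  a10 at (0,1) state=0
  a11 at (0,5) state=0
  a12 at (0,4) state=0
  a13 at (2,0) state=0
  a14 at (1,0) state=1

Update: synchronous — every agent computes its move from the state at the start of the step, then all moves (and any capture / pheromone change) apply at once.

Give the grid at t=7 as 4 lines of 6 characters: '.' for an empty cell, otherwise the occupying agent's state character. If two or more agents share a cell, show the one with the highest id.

001.00
0.11.0
0.11.0
.0.1..

t=1: a0@(0,2):1 a1@(2,5):1 a2@(2,2):1 a3@(1,2):1 a4@(2,3):1 a5@(1,3):1 a6@(3,3):1 a7@(1,5):0 a8@(0,0):0 a9@(3,1):0 a10@(0,1):0 a11@(0,5):0 a12@(0,4):0 a13@(2,0):0 a14@(1,0):0
t=2: a0@(0,2):1 a1@(2,5):0 a2@(2,2):1 a3@(1,2):1 a4@(2,3):1 a5@(1,3):1 a6@(3,3):1 a7@(1,5):0 a8@(0,0):0 a9@(3,1):0 a10@(0,1):0 a11@(0,5):0 a12@(0,4):0 a13@(2,0):0 a14@(1,0):0
t=3: (unchanged — steady state)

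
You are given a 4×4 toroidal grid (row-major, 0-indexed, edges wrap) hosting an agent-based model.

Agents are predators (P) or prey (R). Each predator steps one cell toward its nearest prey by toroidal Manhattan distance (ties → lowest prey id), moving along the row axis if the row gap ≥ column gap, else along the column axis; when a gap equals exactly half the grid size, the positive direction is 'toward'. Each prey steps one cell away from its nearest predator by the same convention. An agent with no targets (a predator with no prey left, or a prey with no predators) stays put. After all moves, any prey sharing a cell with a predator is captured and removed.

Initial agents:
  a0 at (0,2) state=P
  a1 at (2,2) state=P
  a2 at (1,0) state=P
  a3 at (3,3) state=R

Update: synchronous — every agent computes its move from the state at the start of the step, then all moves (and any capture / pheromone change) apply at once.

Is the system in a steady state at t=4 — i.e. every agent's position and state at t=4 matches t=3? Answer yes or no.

yes

t=1: a0@(3,2):P a1@(3,2):P a2@(2,0):P a3@(2,3):R
t=2: a0@(2,2):P a1@(2,2):P a2@(2,3):P
t=3: (unchanged — steady state)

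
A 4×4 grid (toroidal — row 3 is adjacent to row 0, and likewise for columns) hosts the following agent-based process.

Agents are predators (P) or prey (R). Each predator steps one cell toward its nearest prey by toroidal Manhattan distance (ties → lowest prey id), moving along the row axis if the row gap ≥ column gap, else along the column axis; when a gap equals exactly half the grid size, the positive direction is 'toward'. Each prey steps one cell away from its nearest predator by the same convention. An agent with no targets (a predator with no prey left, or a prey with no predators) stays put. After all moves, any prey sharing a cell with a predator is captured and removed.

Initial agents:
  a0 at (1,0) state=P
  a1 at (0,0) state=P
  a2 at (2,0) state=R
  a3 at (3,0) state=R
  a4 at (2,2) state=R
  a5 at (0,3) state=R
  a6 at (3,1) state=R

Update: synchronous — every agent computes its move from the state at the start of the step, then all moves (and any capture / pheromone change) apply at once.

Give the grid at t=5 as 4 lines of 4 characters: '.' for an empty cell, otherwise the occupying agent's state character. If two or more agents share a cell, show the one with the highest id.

.P..
.R..
PR..
....

t=1: a0@(2,0):P a1@(3,0):P a4@(2,1):R a5@(0,2):R a6@(2,1):R
t=2: a0@(2,1):P a1@(2,0):P a4@(2,2):R a5@(0,1):R a6@(2,2):R
t=3: a0@(2,2):P a1@(2,1):P a4@(2,3):R a5@(3,1):R a6@(2,3):R
t=4: a0@(2,3):P a1@(3,1):P a4@(2,0):R a5@(0,1):R a6@(2,0):R
t=5: a0@(2,0):P a1@(0,1):P a4@(2,1):R a5@(1,1):R a6@(2,1):R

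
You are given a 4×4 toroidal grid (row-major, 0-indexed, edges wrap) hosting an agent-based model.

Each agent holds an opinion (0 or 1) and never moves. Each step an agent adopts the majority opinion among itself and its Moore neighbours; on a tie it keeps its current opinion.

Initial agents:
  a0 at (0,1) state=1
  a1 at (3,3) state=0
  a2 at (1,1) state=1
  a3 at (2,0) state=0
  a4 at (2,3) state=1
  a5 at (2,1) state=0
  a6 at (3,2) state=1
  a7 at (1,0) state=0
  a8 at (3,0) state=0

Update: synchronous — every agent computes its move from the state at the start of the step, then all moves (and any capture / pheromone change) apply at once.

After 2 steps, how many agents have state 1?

t=1: a0@(0,1):1 a1@(3,3):0 a2@(1,1):0 a3@(2,0):0 a4@(2,3):0 a5@(2,1):0 a6@(3,2):1 a7@(1,0):0 a8@(3,0):0
t=2: a0@(0,1):0 a1@(3,3):0 a2@(1,1):0 a3@(2,0):0 a4@(2,3):0 a5@(2,1):0 a6@(3,2):0 a7@(1,0):0 a8@(3,0):0

0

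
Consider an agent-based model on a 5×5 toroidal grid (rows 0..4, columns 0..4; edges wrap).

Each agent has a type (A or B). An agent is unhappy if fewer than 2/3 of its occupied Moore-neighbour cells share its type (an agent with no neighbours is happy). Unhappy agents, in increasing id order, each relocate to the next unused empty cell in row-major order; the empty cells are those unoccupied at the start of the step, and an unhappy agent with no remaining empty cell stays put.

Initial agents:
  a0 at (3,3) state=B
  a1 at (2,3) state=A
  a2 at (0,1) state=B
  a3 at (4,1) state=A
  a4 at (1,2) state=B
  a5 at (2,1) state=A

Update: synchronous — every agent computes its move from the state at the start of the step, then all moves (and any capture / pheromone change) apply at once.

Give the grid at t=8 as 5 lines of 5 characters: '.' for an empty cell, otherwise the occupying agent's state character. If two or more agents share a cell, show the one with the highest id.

t=1: a0@(0,0):B a1@(0,2):A a2@(0,3):B a3@(0,4):A a4@(1,0):B a5@(1,1):A
t=2: a0@(0,1):B a1@(1,2):A a2@(1,3):B a3@(1,4):A a4@(2,0):B a5@(2,1):A
t=3: a0@(0,0):B a1@(0,2):A a2@(0,3):B a3@(0,4):A a4@(1,0):B a5@(1,1):A
t=4: a0@(0,1):B a1@(1,2):A a2@(1,3):B a3@(1,4):A a4@(2,0):B a5@(2,1):A
t=5: a0@(0,0):B a1@(0,2):A a2@(0,3):B a3@(0,4):A a4@(1,0):B a5@(1,1):A
t=6: a0@(0,1):B a1@(1,2):A a2@(1,3):B a3@(1,4):A a4@(2,0):B a5@(2,1):A
t=7: a0@(0,0):B a1@(0,2):A a2@(0,3):B a3@(0,4):A a4@(1,0):B a5@(1,1):A
t=8: a0@(0,1):B a1@(1,2):A a2@(1,3):B a3@(1,4):A a4@(2,0):B a5@(2,1):A

.B...
..ABA
BA...
.....
.....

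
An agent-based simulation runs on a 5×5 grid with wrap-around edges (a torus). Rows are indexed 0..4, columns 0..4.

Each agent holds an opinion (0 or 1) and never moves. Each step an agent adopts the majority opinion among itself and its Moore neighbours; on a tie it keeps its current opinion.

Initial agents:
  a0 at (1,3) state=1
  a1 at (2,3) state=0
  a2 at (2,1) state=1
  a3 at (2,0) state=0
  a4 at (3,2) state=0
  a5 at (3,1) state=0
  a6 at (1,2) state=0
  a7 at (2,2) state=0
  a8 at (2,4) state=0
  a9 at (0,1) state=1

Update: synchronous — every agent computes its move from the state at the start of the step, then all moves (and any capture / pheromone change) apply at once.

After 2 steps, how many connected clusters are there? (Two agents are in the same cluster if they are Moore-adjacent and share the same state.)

2

t=1: a0@(1,3):0 a1@(2,3):0 a2@(2,1):0 a3@(2,0):0 a4@(3,2):0 a5@(3,1):0 a6@(1,2):0 a7@(2,2):0 a8@(2,4):0 a9@(0,1):1
t=2: (unchanged — steady state)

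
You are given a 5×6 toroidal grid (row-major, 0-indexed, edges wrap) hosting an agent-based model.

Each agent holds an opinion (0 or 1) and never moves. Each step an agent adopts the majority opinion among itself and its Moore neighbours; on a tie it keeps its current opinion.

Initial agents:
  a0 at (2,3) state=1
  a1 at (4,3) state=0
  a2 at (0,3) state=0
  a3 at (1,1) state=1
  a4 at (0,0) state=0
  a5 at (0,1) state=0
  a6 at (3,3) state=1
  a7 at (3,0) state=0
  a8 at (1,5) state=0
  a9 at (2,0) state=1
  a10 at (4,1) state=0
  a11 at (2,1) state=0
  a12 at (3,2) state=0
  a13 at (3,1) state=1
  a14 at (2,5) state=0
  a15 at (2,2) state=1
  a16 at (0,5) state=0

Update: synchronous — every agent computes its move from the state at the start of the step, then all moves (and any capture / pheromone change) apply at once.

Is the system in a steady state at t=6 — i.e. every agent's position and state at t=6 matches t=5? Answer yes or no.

t=1: a0@(2,3):1 a1@(4,3):0 a2@(0,3):0 a3@(1,1):1 a4@(0,0):0 a5@(0,1):0 a6@(3,3):1 a7@(3,0):0 a8@(1,5):0 a9@(2,0):0 a10@(4,1):0 a11@(2,1):1 a12@(3,2):0 a13@(3,1):0 a14@(2,5):0 a15@(2,2):1 a16@(0,5):0
t=2: a0@(2,3):1 a1@(4,3):0 a2@(0,3):0 a3@(1,1):1 a4@(0,0):0 a5@(0,1):0 a6@(3,3):1 a7@(3,0):0 a8@(1,5):0 a9@(2,0):0 a10@(4,1):0 a11@(2,1):0 a12@(3,2):0 a13@(3,1):0 a14@(2,5):0 a15@(2,2):1 a16@(0,5):0
t=3: a0@(2,3):1 a1@(4,3):0 a2@(0,3):0 a3@(1,1):0 a4@(0,0):0 a5@(0,1):0 a6@(3,3):1 a7@(3,0):0 a8@(1,5):0 a9@(2,0):0 a10@(4,1):0 a11@(2,1):0 a12@(3,2):0 a13@(3,1):0 a14@(2,5):0 a15@(2,2):1 a16@(0,5):0
t=4: a0@(2,3):1 a1@(4,3):0 a2@(0,3):0 a3@(1,1):0 a4@(0,0):0 a5@(0,1):0 a6@(3,3):1 a7@(3,0):0 a8@(1,5):0 a9@(2,0):0 a10@(4,1):0 a11@(2,1):0 a12@(3,2):0 a13@(3,1):0 a14@(2,5):0 a15@(2,2):0 a16@(0,5):0
t=5: a0@(2,3):1 a1@(4,3):0 a2@(0,3):0 a3@(1,1):0 a4@(0,0):0 a5@(0,1):0 a6@(3,3):0 a7@(3,0):0 a8@(1,5):0 a9@(2,0):0 a10@(4,1):0 a11@(2,1):0 a12@(3,2):0 a13@(3,1):0 a14@(2,5):0 a15@(2,2):0 a16@(0,5):0
t=6: a0@(2,3):0 a1@(4,3):0 a2@(0,3):0 a3@(1,1):0 a4@(0,0):0 a5@(0,1):0 a6@(3,3):0 a7@(3,0):0 a8@(1,5):0 a9@(2,0):0 a10@(4,1):0 a11@(2,1):0 a12@(3,2):0 a13@(3,1):0 a14@(2,5):0 a15@(2,2):0 a16@(0,5):0

no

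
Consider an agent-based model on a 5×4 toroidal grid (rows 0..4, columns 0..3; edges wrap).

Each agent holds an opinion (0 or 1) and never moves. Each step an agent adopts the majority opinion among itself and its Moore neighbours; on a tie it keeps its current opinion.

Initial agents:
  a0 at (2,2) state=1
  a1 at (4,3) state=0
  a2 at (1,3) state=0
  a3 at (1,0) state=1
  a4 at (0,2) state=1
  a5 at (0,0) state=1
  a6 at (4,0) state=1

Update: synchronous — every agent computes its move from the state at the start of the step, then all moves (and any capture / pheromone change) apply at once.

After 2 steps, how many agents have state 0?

0

t=1: a0@(2,2):1 a1@(4,3):1 a2@(1,3):1 a3@(1,0):1 a4@(0,2):0 a5@(0,0):1 a6@(4,0):1
t=2: a0@(2,2):1 a1@(4,3):1 a2@(1,3):1 a3@(1,0):1 a4@(0,2):1 a5@(0,0):1 a6@(4,0):1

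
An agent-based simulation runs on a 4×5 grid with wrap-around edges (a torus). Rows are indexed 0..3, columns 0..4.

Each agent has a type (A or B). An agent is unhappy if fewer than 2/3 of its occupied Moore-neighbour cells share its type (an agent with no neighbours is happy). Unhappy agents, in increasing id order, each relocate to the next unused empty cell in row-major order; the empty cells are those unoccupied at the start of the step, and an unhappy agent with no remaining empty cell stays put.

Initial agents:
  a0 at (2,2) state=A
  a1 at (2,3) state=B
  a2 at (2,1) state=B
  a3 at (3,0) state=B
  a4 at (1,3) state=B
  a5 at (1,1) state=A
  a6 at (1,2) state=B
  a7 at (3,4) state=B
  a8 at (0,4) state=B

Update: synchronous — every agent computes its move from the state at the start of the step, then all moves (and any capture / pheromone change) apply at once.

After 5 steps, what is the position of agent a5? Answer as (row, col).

t=1: a0@(0,0):A a1@(2,3):B a2@(0,1):B a3@(3,0):B a4@(1,3):B a5@(0,2):A a6@(0,3):B a7@(3,4):B a8@(0,4):B
t=2: a0@(1,0):A a1@(2,3):B a2@(1,1):B a3@(3,0):B a4@(1,3):B a5@(1,2):A a6@(0,3):B a7@(3,4):B a8@(0,4):B
t=3: a0@(0,0):A a1@(2,3):B a2@(0,1):B a3@(3,0):B a4@(1,3):B a5@(0,2):A a6@(0,3):B a7@(3,4):B a8@(0,4):B
t=4: a0@(1,0):A a1@(2,3):B a2@(1,1):B a3@(3,0):B a4@(1,3):B a5@(1,2):A a6@(0,3):B a7@(3,4):B a8@(0,4):B
t=5: a0@(0,0):A a1@(2,3):B a2@(0,1):B a3@(3,0):B a4@(1,3):B a5@(0,2):A a6@(0,3):B a7@(3,4):B a8@(0,4):B

(0, 2)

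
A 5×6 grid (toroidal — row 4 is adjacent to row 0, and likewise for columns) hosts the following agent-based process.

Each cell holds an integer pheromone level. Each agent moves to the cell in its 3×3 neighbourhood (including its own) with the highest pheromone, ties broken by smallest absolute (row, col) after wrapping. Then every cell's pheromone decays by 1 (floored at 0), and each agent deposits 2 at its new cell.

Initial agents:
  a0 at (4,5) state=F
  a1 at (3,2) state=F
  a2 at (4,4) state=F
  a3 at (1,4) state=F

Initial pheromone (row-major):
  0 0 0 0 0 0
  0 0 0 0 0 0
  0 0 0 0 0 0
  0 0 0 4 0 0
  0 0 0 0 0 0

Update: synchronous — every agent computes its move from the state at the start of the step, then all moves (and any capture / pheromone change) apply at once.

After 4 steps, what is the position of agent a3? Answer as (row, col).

t=1: a0@(0,0) a1@(3,3) a2@(3,3) a3@(0,3) | pheromone: 2 0 0 2 0 0 / 0 0 0 0 0 0 / 0 0 0 0 0 0 / 0 0 0 7 0 0 / 0 0 0 0 0 0
t=2: a0@(0,0) a1@(3,3) a2@(3,3) a3@(0,3) | pheromone: 3 0 0 3 0 0 / 0 0 0 0 0 0 / 0 0 0 0 0 0 / 0 0 0 10 0 0 / 0 0 0 0 0 0
t=3: a0@(0,0) a1@(3,3) a2@(3,3) a3@(0,3) | pheromone: 4 0 0 4 0 0 / 0 0 0 0 0 0 / 0 0 0 0 0 0 / 0 0 0 13 0 0 / 0 0 0 0 0 0
t=4: a0@(0,0) a1@(3,3) a2@(3,3) a3@(0,3) | pheromone: 5 0 0 5 0 0 / 0 0 0 0 0 0 / 0 0 0 0 0 0 / 0 0 0 16 0 0 / 0 0 0 0 0 0

(0, 3)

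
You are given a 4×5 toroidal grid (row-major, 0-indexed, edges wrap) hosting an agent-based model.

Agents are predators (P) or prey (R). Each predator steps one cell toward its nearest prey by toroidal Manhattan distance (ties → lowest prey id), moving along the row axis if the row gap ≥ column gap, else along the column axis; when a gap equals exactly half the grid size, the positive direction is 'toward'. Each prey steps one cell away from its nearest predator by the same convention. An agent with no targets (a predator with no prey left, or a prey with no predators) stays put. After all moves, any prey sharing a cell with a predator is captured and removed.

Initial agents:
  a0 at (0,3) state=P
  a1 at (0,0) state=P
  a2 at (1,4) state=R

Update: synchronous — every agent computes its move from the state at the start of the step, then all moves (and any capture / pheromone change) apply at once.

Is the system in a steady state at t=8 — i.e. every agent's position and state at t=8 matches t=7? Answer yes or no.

t=1: a0@(1,3):P a1@(1,0):P a2@(2,4):R
t=2: a0@(2,3):P a1@(2,0):P a2@(3,4):R
t=3: a0@(3,3):P a1@(3,0):P a2@(0,4):R
t=4: a0@(0,3):P a1@(0,0):P a2@(1,4):R
t=5: a0@(1,3):P a1@(1,0):P a2@(2,4):R
t=6: a0@(2,3):P a1@(2,0):P a2@(3,4):R
t=7: a0@(3,3):P a1@(3,0):P a2@(0,4):R
t=8: a0@(0,3):P a1@(0,0):P a2@(1,4):R

no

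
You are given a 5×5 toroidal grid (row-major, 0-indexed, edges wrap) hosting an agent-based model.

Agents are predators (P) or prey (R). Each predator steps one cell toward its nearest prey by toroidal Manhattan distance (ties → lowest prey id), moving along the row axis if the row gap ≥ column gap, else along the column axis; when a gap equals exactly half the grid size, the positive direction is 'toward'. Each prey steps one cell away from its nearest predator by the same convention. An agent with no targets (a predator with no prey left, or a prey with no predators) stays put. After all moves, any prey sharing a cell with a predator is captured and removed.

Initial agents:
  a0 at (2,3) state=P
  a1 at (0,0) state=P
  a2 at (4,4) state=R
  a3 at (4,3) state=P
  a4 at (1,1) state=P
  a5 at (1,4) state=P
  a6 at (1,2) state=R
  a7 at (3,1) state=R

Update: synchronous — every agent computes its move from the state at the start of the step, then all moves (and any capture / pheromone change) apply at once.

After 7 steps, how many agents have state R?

0

t=1: a0@(1,3):P a1@(4,0):P a3@(4,4):P a4@(1,2):P a5@(0,4):P a7@(4,1):R
t=2: a0@(0,3):P a1@(4,1):P a3@(4,0):P a4@(0,2):P a5@(0,0):P a7@(4,2):R
t=3: a0@(4,3):P a1@(4,2):P a3@(4,1):P a4@(4,2):P a5@(0,1):P
t=4: (unchanged — steady state)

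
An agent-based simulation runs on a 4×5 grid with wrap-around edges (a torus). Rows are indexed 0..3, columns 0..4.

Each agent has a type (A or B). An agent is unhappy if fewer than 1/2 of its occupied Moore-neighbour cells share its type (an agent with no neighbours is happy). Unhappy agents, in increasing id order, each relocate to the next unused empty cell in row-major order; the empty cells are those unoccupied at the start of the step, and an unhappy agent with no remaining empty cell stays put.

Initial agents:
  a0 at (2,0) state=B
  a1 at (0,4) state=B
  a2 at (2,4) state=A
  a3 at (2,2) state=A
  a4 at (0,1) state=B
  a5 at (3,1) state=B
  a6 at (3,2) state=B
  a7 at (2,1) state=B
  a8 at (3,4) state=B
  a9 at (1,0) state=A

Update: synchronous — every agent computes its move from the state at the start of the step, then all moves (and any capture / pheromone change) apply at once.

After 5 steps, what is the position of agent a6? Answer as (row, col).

t=1: a0@(2,0):B a1@(0,4):B a2@(0,0):A a3@(0,2):A a4@(0,1):B a5@(3,1):B a6@(3,2):B a7@(2,1):B a8@(3,4):B a9@(0,3):A
t=2: a0@(2,0):B a1@(1,0):B a2@(1,1):A a3@(1,2):A a4@(0,1):B a5@(3,1):B a6@(3,2):B a7@(2,1):B a8@(3,4):B a9@(1,3):A
t=3: a0@(2,0):B a1@(1,0):B a2@(0,0):A a3@(1,2):A a4@(0,1):B a5@(3,1):B a6@(3,2):B a7@(2,1):B a8@(3,4):B a9@(1,3):A
t=4: a0@(2,0):B a1@(1,0):B a2@(0,2):A a3@(0,3):A a4@(0,1):B a5@(3,1):B a6@(3,2):B a7@(2,1):B a8@(3,4):B a9@(1,3):A
t=5: a0@(2,0):B a1@(1,0):B a2@(0,0):A a3@(0,3):A a4@(0,1):B a5@(3,1):B a6@(3,2):B a7@(2,1):B a8@(3,4):B a9@(1,3):A

(3, 2)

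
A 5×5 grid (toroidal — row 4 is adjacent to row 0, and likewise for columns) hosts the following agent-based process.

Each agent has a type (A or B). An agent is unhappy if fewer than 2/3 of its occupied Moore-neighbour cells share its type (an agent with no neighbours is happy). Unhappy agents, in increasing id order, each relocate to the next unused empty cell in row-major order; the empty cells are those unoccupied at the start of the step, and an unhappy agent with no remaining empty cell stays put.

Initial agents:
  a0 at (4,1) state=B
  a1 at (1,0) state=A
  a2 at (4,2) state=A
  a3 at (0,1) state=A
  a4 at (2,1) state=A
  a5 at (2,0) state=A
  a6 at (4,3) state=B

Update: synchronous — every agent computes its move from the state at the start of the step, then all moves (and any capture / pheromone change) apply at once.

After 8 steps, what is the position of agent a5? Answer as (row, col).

(2, 0)

t=1: a0@(0,0):B a1@(1,0):A a2@(0,2):A a3@(0,1):A a4@(2,1):A a5@(2,0):A a6@(0,3):B
t=2: a0@(0,4):B a1@(1,0):A a2@(1,1):A a3@(0,1):A a4@(2,1):A a5@(2,0):A a6@(1,2):B
t=3: a0@(0,0):B a1@(1,0):A a2@(1,1):A a3@(0,1):A a4@(2,1):A a5@(2,0):A a6@(0,2):B
t=4: a0@(0,3):B a1@(1,0):A a2@(1,1):A a3@(0,4):A a4@(2,1):A a5@(2,0):A a6@(1,2):B
t=5: a0@(0,0):B a1@(1,0):A a2@(1,1):A a3@(0,1):A a4@(2,1):A a5@(2,0):A a6@(0,2):B
t=6: a0@(0,3):B a1@(1,0):A a2@(1,1):A a3@(0,4):A a4@(2,1):A a5@(2,0):A a6@(1,2):B
t=7: a0@(0,0):B a1@(1,0):A a2@(1,1):A a3@(0,1):A a4@(2,1):A a5@(2,0):A a6@(0,2):B
t=8: a0@(0,3):B a1@(1,0):A a2@(1,1):A a3@(0,4):A a4@(2,1):A a5@(2,0):A a6@(1,2):B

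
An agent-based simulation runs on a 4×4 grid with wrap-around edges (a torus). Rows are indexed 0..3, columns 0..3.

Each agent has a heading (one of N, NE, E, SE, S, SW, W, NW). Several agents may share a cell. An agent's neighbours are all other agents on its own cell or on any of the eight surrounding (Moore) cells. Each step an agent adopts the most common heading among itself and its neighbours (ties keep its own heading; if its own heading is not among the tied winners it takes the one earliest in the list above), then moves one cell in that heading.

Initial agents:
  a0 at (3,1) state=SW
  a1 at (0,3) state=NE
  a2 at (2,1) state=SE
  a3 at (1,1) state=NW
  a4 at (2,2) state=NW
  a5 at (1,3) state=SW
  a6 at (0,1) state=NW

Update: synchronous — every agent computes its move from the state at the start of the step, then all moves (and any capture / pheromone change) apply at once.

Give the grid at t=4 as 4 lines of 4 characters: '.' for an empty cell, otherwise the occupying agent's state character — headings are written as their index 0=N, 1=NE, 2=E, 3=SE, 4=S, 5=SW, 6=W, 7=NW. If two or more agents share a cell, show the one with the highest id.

.7..
.7.5
.77.
.7..

t=1: a0@(2,0):NW a1@(3,0):NE a2@(1,0):NW a3@(0,0):NW a4@(1,1):NW a5@(2,2):SW a6@(3,0):NW
t=2: a0@(1,3):NW a1@(2,3):NW a2@(0,3):NW a3@(3,3):NW a4@(0,0):NW a5@(3,1):SW a6@(2,3):NW
t=3: a0@(0,2):NW a1@(1,2):NW a2@(3,2):NW a3@(2,2):NW a4@(3,3):NW a5@(0,0):SW a6@(1,2):NW
t=4: a0@(3,1):NW a1@(0,1):NW a2@(2,1):NW a3@(1,1):NW a4@(2,2):NW a5@(1,3):SW a6@(0,1):NW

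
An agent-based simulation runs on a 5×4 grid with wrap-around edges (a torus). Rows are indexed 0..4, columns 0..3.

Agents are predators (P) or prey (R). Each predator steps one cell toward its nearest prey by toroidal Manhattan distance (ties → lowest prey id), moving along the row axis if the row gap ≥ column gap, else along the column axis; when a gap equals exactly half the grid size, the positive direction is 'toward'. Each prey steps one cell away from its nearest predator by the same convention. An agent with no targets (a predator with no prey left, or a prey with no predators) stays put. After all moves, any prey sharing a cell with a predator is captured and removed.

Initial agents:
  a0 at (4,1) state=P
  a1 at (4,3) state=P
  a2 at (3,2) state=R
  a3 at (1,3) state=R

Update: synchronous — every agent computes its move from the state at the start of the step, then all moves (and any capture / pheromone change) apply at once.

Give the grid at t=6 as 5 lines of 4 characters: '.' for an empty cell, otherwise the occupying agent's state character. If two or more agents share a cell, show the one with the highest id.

....
....
..RR
.P.P
....

t=1: a0@(3,1):P a1@(3,3):P a2@(2,2):R a3@(2,3):R
t=2: a0@(2,1):P a1@(2,3):P a2@(1,2):R a3@(1,3):R
t=3: a0@(1,1):P a1@(1,3):P a2@(0,2):R a3@(0,3):R
t=4: a0@(0,1):P a1@(0,3):P a2@(4,2):R a3@(4,3):R
t=5: a0@(4,1):P a1@(4,3):P a2@(3,2):R a3@(3,3):R
t=6: a0@(3,1):P a1@(3,3):P a2@(2,2):R a3@(2,3):R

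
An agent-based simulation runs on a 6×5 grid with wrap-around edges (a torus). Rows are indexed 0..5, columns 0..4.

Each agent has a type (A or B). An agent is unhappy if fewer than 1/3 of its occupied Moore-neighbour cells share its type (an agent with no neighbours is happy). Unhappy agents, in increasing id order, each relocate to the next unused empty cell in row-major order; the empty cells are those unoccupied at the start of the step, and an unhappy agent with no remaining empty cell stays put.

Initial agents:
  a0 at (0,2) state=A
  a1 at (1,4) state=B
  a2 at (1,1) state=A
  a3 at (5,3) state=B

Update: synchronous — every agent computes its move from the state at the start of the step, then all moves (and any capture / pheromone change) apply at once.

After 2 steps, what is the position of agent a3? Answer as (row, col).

(0, 0)

t=1: a0@(0,2):A a1@(1,4):B a2@(1,1):A a3@(0,0):B
t=2: (unchanged — steady state)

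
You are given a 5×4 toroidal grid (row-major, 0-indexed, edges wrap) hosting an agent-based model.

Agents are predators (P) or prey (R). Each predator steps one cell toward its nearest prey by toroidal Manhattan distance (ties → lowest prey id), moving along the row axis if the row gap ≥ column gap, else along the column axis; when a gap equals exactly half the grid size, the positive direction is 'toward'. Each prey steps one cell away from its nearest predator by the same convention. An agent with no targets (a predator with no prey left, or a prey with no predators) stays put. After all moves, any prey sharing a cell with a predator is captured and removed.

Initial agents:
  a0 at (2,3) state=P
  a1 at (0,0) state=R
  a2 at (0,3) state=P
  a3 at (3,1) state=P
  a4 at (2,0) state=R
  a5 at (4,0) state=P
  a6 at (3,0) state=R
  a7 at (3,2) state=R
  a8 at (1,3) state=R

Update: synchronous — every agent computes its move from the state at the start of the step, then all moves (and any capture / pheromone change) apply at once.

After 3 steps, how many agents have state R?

t=1: a0@(2,0):P a1@(0,1):R a2@(0,0):P a3@(3,0):P a4@(2,1):R a5@(0,0):P a6@(3,3):R a7@(3,3):R a8@(0,3):R
t=2: a0@(2,1):P a1@(0,2):R a2@(0,1):P a3@(3,3):P a4@(2,2):R a5@(0,1):P a6@(3,2):R a7@(3,2):R a8@(0,2):R
t=3: a0@(2,2):P a1@(0,3):R a2@(0,2):P a3@(3,2):P a4@(2,3):R a5@(0,2):P a6@(3,1):R a7@(3,1):R a8@(0,3):R

5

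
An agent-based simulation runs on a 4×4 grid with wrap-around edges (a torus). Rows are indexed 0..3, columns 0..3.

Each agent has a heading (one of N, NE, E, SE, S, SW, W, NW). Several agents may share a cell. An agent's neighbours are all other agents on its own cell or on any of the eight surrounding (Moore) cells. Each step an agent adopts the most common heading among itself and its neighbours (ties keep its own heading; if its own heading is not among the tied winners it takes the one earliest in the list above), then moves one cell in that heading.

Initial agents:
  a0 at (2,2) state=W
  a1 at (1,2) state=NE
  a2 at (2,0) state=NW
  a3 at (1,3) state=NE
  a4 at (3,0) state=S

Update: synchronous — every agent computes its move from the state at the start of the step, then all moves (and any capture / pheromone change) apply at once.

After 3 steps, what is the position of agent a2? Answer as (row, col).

t=1: a0@(1,3):NE a1@(0,3):NE a2@(1,3):NW a3@(0,0):NE a4@(0,0):S
t=2: a0@(0,0):NE a1@(3,0):NE a2@(0,0):NE a3@(3,1):NE a4@(3,1):NE
t=3: a0@(3,1):NE a1@(2,1):NE a2@(3,1):NE a3@(2,2):NE a4@(2,2):NE

(3, 1)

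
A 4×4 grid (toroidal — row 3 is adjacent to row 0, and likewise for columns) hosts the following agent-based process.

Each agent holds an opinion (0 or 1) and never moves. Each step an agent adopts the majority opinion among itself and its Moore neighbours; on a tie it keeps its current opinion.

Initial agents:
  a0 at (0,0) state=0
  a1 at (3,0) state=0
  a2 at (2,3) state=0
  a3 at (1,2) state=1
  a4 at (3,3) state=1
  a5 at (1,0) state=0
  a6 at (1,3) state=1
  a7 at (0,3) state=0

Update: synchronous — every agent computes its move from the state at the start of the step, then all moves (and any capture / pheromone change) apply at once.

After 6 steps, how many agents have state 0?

8

t=1: a0@(0,0):0 a1@(3,0):0 a2@(2,3):0 a3@(1,2):1 a4@(3,3):0 a5@(1,0):0 a6@(1,3):0 a7@(0,3):0
t=2: a0@(0,0):0 a1@(3,0):0 a2@(2,3):0 a3@(1,2):0 a4@(3,3):0 a5@(1,0):0 a6@(1,3):0 a7@(0,3):0
t=3: (unchanged — steady state)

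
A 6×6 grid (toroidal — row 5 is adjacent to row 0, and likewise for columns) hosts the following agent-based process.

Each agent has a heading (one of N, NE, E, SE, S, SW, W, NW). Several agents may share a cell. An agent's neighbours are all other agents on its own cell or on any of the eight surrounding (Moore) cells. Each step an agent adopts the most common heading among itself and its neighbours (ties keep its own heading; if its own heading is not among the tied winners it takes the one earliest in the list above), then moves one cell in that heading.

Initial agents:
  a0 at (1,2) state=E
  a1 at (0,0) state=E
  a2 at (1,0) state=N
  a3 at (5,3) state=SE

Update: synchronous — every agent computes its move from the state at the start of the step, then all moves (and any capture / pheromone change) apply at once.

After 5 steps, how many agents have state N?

t=1: a0@(1,3):E a1@(0,1):E a2@(0,0):N a3@(0,4):SE
t=2: a0@(1,4):E a1@(0,2):E a2@(5,0):N a3@(1,5):SE
t=3: a0@(1,5):E a1@(0,3):E a2@(4,0):N a3@(2,0):SE
t=4: a0@(1,0):E a1@(0,4):E a2@(3,0):N a3@(3,1):SE
t=5: a0@(1,1):E a1@(0,5):E a2@(2,0):N a3@(4,2):SE

1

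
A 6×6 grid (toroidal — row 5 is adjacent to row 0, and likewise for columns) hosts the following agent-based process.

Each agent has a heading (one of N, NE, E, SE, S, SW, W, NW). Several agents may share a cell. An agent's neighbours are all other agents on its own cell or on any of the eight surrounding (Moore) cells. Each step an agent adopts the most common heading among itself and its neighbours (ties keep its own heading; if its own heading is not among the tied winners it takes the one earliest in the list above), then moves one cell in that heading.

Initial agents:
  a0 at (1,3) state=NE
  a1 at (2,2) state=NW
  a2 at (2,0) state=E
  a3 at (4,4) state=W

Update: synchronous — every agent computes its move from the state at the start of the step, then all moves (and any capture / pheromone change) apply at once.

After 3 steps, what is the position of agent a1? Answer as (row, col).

(5, 5)

t=1: a0@(0,4):NE a1@(1,1):NW a2@(2,1):E a3@(4,3):W
t=2: a0@(5,5):NE a1@(0,0):NW a2@(2,2):E a3@(4,2):W
t=3: a0@(4,0):NE a1@(5,5):NW a2@(2,3):E a3@(4,1):W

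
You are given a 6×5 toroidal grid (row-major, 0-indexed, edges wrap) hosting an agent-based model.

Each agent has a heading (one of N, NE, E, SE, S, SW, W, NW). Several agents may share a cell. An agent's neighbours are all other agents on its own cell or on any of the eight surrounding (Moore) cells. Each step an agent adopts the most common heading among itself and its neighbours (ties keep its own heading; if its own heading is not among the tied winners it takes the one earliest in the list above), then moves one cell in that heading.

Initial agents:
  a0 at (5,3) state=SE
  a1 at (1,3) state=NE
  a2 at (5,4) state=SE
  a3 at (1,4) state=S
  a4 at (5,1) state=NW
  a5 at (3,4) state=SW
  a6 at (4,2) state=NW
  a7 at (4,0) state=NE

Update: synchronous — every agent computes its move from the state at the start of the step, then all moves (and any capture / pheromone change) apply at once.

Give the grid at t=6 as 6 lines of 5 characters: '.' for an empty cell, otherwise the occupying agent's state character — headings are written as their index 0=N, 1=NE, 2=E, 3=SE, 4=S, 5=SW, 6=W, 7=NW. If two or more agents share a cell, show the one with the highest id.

.....
.....
.....
...5.
.7...
7...3

t=1: a0@(0,4):SE a1@(0,4):NE a2@(0,0):SE a3@(2,4):S a4@(4,0):NW a5@(4,3):SW a6@(3,1):NW a7@(3,1):NE
t=2: a0@(1,0):SE a1@(1,0):SE a2@(1,1):SE a3@(3,4):S a4@(3,4):NW a5@(5,2):SW a6@(2,0):NW a7@(2,0):NW
t=3: a0@(2,1):SE a1@(2,1):SE a2@(2,2):SE a3@(2,3):NW a4@(2,3):NW a5@(0,1):SW a6@(1,4):NW a7@(1,4):NW
t=4: a0@(3,2):SE a1@(3,2):SE a2@(3,3):SE a3@(1,2):NW a4@(1,2):NW a5@(1,0):SW a6@(0,3):NW a7@(0,3):NW
t=5: a0@(4,3):SE a1@(4,3):SE a2@(4,4):SE a3@(0,1):NW a4@(0,1):NW a5@(2,4):SW a6@(5,2):NW a7@(5,2):NW
t=6: a0@(5,4):SE a1@(5,4):SE a2@(5,0):SE a3@(5,0):NW a4@(5,0):NW a5@(3,3):SW a6@(4,1):NW a7@(4,1):NW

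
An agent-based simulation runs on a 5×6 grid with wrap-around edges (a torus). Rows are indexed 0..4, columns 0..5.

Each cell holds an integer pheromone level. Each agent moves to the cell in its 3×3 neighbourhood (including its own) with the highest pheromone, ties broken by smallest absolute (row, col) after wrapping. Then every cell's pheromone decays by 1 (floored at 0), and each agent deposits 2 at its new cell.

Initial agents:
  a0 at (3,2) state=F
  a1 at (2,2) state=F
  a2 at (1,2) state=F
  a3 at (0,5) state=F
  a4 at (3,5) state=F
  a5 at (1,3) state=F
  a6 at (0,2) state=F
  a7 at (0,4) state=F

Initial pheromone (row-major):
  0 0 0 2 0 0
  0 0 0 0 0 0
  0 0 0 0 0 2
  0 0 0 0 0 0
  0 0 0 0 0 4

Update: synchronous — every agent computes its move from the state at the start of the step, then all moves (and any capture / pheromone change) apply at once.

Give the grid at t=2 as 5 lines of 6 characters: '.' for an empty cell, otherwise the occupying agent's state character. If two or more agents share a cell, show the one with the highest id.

t=1: a0@(2,1) a1@(1,1) a2@(0,3) a3@(4,5) a4@(4,5) a5@(0,3) a6@(0,3) a7@(4,5) | pheromone: 0 0 0 7 0 0 / 0 2 0 0 0 0 / 0 2 0 0 0 1 / 0 0 0 0 0 0 / 0 0 0 0 0 9
t=2: a0@(1,1) a1@(1,1) a2@(0,3) a3@(4,5) a4@(4,5) a5@(0,3) a6@(0,3) a7@(4,5) | pheromone: 0 0 0 12 0 0 / 0 5 0 0 0 0 / 0 1 0 0 0 0 / 0 0 0 0 0 0 / 0 0 0 0 0 14

...F..
.F....
......
......
.....F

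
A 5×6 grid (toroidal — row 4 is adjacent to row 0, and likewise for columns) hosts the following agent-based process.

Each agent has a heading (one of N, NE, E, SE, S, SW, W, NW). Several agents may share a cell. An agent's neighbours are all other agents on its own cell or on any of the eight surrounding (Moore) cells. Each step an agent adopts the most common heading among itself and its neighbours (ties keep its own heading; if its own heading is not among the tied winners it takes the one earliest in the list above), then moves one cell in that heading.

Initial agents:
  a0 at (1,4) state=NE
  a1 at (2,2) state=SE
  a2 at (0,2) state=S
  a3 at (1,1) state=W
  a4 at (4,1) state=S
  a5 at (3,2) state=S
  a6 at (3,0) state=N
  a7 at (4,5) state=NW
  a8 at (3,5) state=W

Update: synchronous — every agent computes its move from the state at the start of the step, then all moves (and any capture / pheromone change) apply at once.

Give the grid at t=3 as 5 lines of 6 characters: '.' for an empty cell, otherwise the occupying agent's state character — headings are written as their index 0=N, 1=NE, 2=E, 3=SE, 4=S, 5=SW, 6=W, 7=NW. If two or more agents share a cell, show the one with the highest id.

0....3
..7.6.
.4....
.16...
......

t=1: a0@(0,5):NE a1@(3,3):SE a2@(1,2):S a3@(1,0):W a4@(0,1):S a5@(4,2):S a6@(2,0):N a7@(3,4):NW a8@(3,4):W
t=2: a0@(4,0):NE a1@(4,4):SE a2@(2,2):S a3@(1,5):W a4@(1,1):S a5@(0,2):S a6@(1,0):N a7@(2,3):NW a8@(3,3):W
t=3: a0@(3,1):NE a1@(0,5):SE a2@(3,2):S a3@(1,4):W a4@(2,1):S a5@(1,2):S a6@(0,0):N a7@(1,2):NW a8@(3,2):W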